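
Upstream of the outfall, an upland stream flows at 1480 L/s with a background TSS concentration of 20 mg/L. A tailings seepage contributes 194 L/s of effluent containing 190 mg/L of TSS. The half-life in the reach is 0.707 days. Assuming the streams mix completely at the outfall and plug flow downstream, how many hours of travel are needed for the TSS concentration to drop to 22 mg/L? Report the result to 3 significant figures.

Mixed concentration C = ΣQC/ΣQ = (1480·20.00 + 194.0·190.0) / 1674 = 66460/1674 = 39.70 mg/L.
Half-life 0.707 d → k = ln 2 / 0.707 = 0.9804 d⁻¹.
39.70·exp(−k·t) = 22 → t = ln(39.70/22)/k = 52020 s = 14.45 h.

14.5 h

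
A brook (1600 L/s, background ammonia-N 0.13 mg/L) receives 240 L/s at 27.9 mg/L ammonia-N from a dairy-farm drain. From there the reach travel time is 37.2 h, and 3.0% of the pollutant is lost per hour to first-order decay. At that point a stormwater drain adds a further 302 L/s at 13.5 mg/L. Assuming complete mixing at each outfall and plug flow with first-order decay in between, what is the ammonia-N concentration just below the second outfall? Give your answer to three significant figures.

2.94 mg/L

Mass balance: C = (1600·0.1300 + 240.0·27.90) / 1840 = 6904/1840 = 3.752 mg/L; combined flow 1840 L/s.
3.0%/h lost → k = −ln(1 − 0.03) = 0.03046 h⁻¹.
Applying C = C₀e^(−kt): 3.752 × 0.3220 = 1.208 mg/L.
At the second outfall, C = (1840·1.208 + 302.0·13.50) / (1840 + 302.0) = 2.941 mg/L.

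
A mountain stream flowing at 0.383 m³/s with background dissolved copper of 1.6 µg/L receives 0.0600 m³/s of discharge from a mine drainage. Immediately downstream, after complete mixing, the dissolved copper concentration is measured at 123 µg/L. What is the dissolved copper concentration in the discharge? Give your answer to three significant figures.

898 µg/L

Mass balance: 0.3830·1.600 + 0.06000·Cₑ = 0.4430·123.0
→ Cₑ = (0.4430·123.0 − 0.3830·1.600) / 0.06000 = 897.9 µg/L.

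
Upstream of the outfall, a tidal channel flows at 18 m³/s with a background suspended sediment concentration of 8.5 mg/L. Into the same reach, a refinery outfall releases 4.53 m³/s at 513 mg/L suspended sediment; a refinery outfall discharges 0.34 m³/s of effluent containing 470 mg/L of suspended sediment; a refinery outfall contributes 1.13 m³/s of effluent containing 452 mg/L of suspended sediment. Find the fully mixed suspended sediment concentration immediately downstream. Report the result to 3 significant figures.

131 mg/L

Flow-weighted average: C = (18.00·8.500 + 4.530·513.0 + 0.3400·470.0 + 1.130·452.0) / 24.00 = 3147/24.00 = 131.1 mg/L.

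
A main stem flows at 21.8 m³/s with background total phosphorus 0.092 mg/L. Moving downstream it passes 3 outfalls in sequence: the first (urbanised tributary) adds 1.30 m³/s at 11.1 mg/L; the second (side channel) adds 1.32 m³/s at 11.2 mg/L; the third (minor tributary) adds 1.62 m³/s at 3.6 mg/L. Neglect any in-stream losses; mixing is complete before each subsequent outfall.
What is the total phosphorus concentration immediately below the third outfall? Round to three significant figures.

1.42 mg/L

After outfall 1: Q = 21.80 + 1.300 = 23.10 m³/s; C = (21.80·0.09200 + 1.300·11.10)/23.10 = 0.7115 mg/L.
After outfall 2: Q = 23.10 + 1.320 = 24.42 m³/s; C = (23.10·0.7115 + 1.320·11.20)/24.42 = 1.278 mg/L.
After outfall 3: Q = 24.42 + 1.620 = 26.04 m³/s; C = (24.42·1.278 + 1.620·3.600)/26.04 = 1.423 mg/L.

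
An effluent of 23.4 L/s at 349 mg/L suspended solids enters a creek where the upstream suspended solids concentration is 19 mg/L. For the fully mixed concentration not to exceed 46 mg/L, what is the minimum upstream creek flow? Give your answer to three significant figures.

Set C_mix = 46: (Q·19.00 + 23.40·349.0) / (Q + 23.40) = 46
→ Q = 23.40·(349.0 − 46)/(46 − 19.00) = 262.6 L/s.

263 L/s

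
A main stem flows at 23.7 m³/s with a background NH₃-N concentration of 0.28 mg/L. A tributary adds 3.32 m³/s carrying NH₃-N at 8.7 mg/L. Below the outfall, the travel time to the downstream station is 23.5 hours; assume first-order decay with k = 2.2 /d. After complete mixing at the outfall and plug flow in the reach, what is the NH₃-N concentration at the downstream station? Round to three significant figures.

Mixed concentration C = ΣQC/ΣQ = (23.70·0.2800 + 3.320·8.700) / 27.02 = 35.52/27.02 = 1.315 mg/L.
After decay, C = 1.315 × e^(−kt) = 1.315 × 0.1160 = 0.1525 mg/L.

0.152 mg/L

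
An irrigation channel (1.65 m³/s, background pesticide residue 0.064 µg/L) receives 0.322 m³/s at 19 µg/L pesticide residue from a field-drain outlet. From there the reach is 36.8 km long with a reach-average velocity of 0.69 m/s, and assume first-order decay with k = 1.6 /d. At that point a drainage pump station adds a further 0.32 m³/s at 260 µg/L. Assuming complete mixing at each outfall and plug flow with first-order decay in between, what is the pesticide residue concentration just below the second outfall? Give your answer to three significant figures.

37.3 µg/L

Flow-weighted average: C = (1.650·0.06400 + 0.3220·19.00) / 1.972 = 6.224/1.972 = 3.156 µg/L; combined flow 1.972 m³/s.
Travel time t = 36.8·1000 / 0.69 = 53330 s = 14.81 h.
After decay, C = 3.156 × e^(−kt) = 3.156 × 0.3724 = 1.175 µg/L.
Second outfall: C = (1.972·1.175 + 0.3200·260.0)/2.292 = 37.31 µg/L.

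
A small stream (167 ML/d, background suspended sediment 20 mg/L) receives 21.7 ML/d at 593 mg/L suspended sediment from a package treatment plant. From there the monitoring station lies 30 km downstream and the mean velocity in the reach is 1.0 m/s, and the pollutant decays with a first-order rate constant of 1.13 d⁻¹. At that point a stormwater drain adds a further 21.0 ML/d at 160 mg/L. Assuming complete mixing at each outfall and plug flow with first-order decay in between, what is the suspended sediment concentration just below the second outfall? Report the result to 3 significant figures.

68.2 mg/L

Mass balance: C = (167.0·20.00 + 21.70·593.0) / 188.7 = 16210/188.7 = 85.89 mg/L; combined flow 188.7 ML/d.
Travel time t = 30·1000 / 1.0 = 30000 s = 8.333 h.
First-order decay: C = 85.89·exp(−k·t) = 85.89·0.6755 = 58.02 mg/L.
Second outfall: C = (188.7·58.02 + 21.00·160.0)/209.7 = 68.23 mg/L.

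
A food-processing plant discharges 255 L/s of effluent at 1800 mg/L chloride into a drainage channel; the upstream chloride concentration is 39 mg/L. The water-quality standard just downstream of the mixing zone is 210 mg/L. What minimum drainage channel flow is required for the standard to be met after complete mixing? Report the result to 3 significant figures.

2370 L/s

Set C_mix = 210: (Q·39.00 + 255.0·1800) / (Q + 255.0) = 210
→ Q = 255.0·(1800 − 210)/(210 − 39.00) = 2371 L/s.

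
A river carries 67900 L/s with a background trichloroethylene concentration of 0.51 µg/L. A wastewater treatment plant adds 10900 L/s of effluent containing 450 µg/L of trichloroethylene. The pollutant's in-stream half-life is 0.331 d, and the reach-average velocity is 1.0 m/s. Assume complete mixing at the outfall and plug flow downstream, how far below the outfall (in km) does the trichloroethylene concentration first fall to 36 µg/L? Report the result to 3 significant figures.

Mass balance: C = (67900·0.5100 + 10900·450.0) / 78800 = 4940000/78800 = 62.69 µg/L.
Half-life 0.331 d → k = ln 2 / 0.331 = 2.094 d⁻¹.
Set 62.69·exp(−k·t) = 36 → t = ln(62.69/36)/k = 22880 s = 6.356 h.
Distance = v·t = 1.0·22880 = 22880 m = 22.88 km.

22.9 km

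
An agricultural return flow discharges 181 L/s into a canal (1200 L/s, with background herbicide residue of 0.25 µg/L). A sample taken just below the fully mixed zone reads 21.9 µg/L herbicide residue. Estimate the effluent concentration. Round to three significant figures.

Mass balance: 1200·0.2500 + 181.0·Cₑ = 1381·21.90
→ Cₑ = (1381·21.90 − 1200·0.2500) / 181.0 = 165.4 µg/L.

165 µg/L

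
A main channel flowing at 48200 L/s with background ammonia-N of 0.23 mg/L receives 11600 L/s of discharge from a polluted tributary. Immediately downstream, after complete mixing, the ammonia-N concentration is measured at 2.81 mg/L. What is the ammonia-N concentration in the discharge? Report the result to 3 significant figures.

13.5 mg/L

Mass balance: 48200·0.2300 + 11600·Cₑ = 59800·2.810
→ Cₑ = (59800·2.810 − 48200·0.2300) / 11600 = 13.53 mg/L.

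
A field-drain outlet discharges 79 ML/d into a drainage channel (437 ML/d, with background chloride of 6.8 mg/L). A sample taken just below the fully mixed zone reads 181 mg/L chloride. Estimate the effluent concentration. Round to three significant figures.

1140 mg/L

Mass balance: 437.0·6.800 + 79.00·Cₑ = 516.0·181.0
→ Cₑ = (516.0·181.0 − 437.0·6.800) / 79.00 = 1145 mg/L.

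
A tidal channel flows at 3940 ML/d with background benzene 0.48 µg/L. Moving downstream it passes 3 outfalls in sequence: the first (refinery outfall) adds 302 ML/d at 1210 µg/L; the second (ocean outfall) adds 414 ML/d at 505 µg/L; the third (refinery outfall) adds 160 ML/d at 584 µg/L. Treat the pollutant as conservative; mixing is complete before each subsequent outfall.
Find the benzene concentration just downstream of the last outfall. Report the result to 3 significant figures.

After outfall 1: Q = 3940 + 302.0 = 4242 ML/d; C = (3940·0.4800 + 302.0·1210)/4242 = 86.59 µg/L.
After outfall 2: Q = 4242 + 414.0 = 4656 ML/d; C = (4242·86.59 + 414.0·505.0)/4656 = 123.8 µg/L.
After outfall 3: Q = 4656 + 160.0 = 4816 ML/d; C = (4656·123.8 + 160.0·584.0)/4816 = 139.1 µg/L.

139 µg/L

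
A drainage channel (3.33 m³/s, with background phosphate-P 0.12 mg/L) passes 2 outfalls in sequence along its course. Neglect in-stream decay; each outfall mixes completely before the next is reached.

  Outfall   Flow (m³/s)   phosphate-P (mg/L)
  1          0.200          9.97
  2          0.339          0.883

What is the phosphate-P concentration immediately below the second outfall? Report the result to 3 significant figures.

0.696 mg/L

After outfall 1: Q = 3.330 + 0.2000 = 3.530 m³/s; C = (3.330·0.1200 + 0.2000·9.970)/3.530 = 0.6781 mg/L.
After outfall 2: Q = 3.530 + 0.3390 = 3.869 m³/s; C = (3.530·0.6781 + 0.3390·0.8830)/3.869 = 0.6960 mg/L.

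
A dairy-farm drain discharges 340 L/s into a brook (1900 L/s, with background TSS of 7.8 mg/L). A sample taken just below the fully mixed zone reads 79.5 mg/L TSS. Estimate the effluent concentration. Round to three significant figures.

480 mg/L

Mass balance: 1900·7.800 + 340.0·Cₑ = 2240·79.50
→ Cₑ = (2240·79.50 − 1900·7.800) / 340.0 = 480.2 mg/L.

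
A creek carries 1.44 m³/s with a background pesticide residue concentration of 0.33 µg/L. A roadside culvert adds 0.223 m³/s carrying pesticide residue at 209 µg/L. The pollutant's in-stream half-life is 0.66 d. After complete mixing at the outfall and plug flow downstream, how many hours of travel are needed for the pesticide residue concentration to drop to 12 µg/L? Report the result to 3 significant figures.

19.6 h

Mass balance: C = (1.440·0.3300 + 0.2230·209.0) / 1.663 = 47.08/1.663 = 28.31 µg/L.
Half-life 0.66 d → k = ln 2 / 0.66 = 1.050 d⁻¹.
28.31·exp(−k·t) = 12 → t = ln(28.31/12)/k = 70620 s = 19.62 h.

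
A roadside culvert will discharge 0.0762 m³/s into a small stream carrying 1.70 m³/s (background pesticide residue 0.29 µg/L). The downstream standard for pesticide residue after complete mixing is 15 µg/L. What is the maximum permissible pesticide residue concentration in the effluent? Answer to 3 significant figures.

At the limit, (Qr·Cr + Qe·Cₑ)/(Qr + Qe) = 15:
Cₑ = (1.776·15 − 1.700·0.2900) / 0.07620 = 343.2 µg/L.

343 µg/L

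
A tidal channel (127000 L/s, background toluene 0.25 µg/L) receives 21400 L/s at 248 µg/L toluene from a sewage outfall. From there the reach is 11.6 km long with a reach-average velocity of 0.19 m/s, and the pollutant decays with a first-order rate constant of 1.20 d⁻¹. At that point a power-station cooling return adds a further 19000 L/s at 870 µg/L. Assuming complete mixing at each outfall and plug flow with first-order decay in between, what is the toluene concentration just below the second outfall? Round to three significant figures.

112 µg/L

Flow-weighted average: C = (127000·0.2500 + 21400·248.0) / 148400 = 5339000/148400 = 35.98 µg/L; combined flow 148400 L/s.
Travel time t = 11.6·1000 / 0.19 = 61050 s = 16.96 h.
After decay, C = 35.98 × e^(−kt) = 35.98 × 0.4283 = 15.41 µg/L.
At the second outfall, C = (148400·15.41 + 19000·870.0) / (148400 + 19000) = 112.4 µg/L.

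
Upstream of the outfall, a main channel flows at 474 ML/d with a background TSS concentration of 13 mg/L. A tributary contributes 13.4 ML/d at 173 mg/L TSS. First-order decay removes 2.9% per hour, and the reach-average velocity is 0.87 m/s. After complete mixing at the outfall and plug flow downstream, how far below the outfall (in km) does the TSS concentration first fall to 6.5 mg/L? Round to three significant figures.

105 km

Flow-weighted average: C = (474.0·13.00 + 13.40·173.0) / 487.4 = 8480/487.4 = 17.40 mg/L.
2.9%/h lost → k = −ln(1 − 0.029) = 0.02943 h⁻¹.
Set 17.40·exp(−k·t) = 6.5 → t = ln(17.40/6.5)/k = 120400 s = 33.46 h.
Distance = v·t = 0.87·120400 = 104800 m = 104.8 km.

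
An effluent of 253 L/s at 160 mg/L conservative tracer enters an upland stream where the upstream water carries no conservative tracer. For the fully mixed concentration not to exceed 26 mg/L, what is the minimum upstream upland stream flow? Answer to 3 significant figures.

Set C_mix = 26: (Q·0 + 253.0·160.0) / (Q + 253.0) = 26
→ Q = 253.0·(160.0 − 26)/(26 − 0) = 1304 L/s.

1300 L/s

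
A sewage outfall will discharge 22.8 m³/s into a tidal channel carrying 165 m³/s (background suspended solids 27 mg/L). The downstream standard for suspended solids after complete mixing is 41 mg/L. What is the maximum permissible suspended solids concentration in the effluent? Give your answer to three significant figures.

142 mg/L

At the limit, (Qr·Cr + Qe·Cₑ)/(Qr + Qe) = 41:
Cₑ = (187.8·41 − 165.0·27.00) / 22.80 = 142.3 mg/L.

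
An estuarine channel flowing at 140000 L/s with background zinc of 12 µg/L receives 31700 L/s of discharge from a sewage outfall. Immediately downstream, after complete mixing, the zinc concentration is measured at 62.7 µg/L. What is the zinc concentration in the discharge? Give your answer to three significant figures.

Mass balance: 140000·12.00 + 31700·Cₑ = 171700·62.70
→ Cₑ = (171700·62.70 − 140000·12.00) / 31700 = 286.6 µg/L.

287 µg/L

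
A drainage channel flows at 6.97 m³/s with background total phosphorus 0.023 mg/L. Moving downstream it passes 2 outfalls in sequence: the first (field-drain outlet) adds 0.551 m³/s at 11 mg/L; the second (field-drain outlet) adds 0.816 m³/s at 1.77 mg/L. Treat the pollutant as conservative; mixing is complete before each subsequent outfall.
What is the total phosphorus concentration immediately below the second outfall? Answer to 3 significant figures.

After outfall 1: Q = 6.970 + 0.5510 = 7.521 m³/s; C = (6.970·0.02300 + 0.5510·11.00)/7.521 = 0.8272 mg/L.
After outfall 2: Q = 7.521 + 0.8160 = 8.337 m³/s; C = (7.521·0.8272 + 0.8160·1.770)/8.337 = 0.9195 mg/L.

0.919 mg/L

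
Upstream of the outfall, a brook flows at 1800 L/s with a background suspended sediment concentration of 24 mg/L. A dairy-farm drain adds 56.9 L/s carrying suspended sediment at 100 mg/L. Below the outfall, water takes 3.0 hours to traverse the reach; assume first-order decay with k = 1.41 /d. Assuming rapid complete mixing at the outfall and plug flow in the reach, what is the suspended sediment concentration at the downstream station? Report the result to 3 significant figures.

22.1 mg/L

Mixed concentration C = ΣQC/ΣQ = (1800·24.00 + 56.90·100.0) / 1857 = 48890/1857 = 26.33 mg/L.
Decay over the reach: 26.33·exp(−kt) = 26.33·0.8384 = 22.07 mg/L.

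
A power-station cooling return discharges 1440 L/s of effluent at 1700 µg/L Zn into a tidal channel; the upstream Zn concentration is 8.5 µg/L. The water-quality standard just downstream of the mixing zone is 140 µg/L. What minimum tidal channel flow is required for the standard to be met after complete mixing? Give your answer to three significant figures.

Set C_mix = 140: (Q·8.500 + 1440·1700) / (Q + 1440) = 140
→ Q = 1440·(1700 − 140)/(140 − 8.500) = 17080 L/s.

17100 L/s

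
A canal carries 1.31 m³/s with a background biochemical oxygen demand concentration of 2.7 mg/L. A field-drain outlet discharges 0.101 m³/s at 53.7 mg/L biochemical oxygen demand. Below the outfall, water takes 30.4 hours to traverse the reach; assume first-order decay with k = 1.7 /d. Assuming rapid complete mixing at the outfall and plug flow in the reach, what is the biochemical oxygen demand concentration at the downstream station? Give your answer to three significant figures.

0.737 mg/L

Mass balance: C = (1.310·2.700 + 0.1010·53.70) / 1.411 = 8.961/1.411 = 6.351 mg/L.
Decay over the reach: 6.351·exp(−kt) = 6.351·0.1161 = 0.7373 mg/L.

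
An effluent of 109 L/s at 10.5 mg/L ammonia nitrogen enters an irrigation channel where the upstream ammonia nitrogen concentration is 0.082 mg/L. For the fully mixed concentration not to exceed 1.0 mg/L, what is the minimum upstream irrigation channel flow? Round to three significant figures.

Set C_mix = 1.0: (Q·0.08200 + 109.0·10.50) / (Q + 109.0) = 1.0
→ Q = 109.0·(10.50 − 1.0)/(1.0 − 0.08200) = 1128 L/s.

1130 L/s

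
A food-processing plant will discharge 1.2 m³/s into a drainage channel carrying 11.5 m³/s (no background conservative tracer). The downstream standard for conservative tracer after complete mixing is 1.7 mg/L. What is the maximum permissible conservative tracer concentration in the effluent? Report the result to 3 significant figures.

18.0 mg/L

At the limit, (Qr·Cr + Qe·Cₑ)/(Qr + Qe) = 1.7:
Cₑ = (12.70·1.7 − 11.50·0) / 1.200 = 17.99 mg/L.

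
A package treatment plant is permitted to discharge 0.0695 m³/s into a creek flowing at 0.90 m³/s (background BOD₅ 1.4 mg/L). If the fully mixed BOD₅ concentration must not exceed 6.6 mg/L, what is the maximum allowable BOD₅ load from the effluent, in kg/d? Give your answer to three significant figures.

Mass balance at the limit: 0.9000·1.400 + 0.06950·Cₑ = 0.9695·6.6 → Cₑ = 73.94 mg/L.
Load = 0.06950 m³/s × 73.94 g/m³ × 86 400 s/d = 444.0 kg/d.

444 kg/d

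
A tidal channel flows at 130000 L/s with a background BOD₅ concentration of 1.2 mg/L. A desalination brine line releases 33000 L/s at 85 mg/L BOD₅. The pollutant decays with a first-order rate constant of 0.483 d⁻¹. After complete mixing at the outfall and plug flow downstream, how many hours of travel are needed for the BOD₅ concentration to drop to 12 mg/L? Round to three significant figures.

20.6 h

Mass balance: C = (130000·1.200 + 33000·85.00) / 163000 = 2961000/163000 = 18.17 mg/L.
18.17·exp(−k·t) = 12 → t = ln(18.17/12)/k = 74170 s = 20.60 h.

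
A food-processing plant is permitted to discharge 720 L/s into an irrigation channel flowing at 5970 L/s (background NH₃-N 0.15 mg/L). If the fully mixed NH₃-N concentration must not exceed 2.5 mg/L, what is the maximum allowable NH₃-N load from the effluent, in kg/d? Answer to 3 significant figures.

1370 kg/d

Mass balance at the limit: 5970·0.1500 + 720.0·Cₑ = 6690·2.5 → Cₑ = 21.99 mg/L.
720.0 L/s = 0.7200 m³/s. Load = 0.7200 m³/s × 21.99 g/m³ × 86 400 s/d = 1368 kg/d.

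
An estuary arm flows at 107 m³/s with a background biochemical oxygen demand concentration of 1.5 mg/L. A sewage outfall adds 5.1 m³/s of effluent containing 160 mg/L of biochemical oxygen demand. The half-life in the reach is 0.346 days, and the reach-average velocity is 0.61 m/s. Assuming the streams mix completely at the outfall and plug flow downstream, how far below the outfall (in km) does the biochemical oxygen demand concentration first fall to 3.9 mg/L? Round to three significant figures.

21.1 km

Flow-weighted average: C = (107.0·1.500 + 5.100·160.0) / 112.1 = 976.5/112.1 = 8.711 mg/L.
Half-life 0.346 d → k = ln 2 / 0.346 = 2.003 d⁻¹.
Set 8.711·exp(−k·t) = 3.9 → t = ln(8.711/3.9)/k = 34660 s = 9.627 h.
Distance = v·t = 0.61·34660 = 21140 m = 21.14 km.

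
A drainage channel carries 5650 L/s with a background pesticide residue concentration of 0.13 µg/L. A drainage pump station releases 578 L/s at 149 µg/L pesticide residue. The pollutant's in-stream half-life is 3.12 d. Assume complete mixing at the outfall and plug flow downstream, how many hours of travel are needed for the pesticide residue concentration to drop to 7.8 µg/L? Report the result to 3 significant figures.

Mixed concentration C = ΣQC/ΣQ = (5650·0.1300 + 578.0·149.0) / 6228 = 86860/6228 = 13.95 µg/L.
Half-life 3.12 d → k = ln 2 / 3.12 = 0.2222 d⁻¹.
13.95·exp(−k·t) = 7.8 → t = ln(13.95/7.8)/k = 226000 s = 62.77 h.

62.8 h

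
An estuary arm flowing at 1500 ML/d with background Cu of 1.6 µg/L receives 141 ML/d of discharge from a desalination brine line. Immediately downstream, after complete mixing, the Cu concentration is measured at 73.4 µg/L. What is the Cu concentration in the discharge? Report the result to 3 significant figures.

Mass balance: 1500·1.600 + 141.0·Cₑ = 1641·73.40
→ Cₑ = (1641·73.40 − 1500·1.600) / 141.0 = 837.2 µg/L.

837 µg/L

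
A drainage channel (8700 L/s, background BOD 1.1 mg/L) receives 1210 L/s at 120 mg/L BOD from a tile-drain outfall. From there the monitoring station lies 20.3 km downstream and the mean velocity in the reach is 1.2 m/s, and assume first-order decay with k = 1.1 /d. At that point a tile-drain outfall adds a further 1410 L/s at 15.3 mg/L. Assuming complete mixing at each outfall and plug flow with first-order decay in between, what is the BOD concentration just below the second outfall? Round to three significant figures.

After mixing, C = (8700·1.100 + 1210·120.0) / 9910 = 154800/9910 = 15.62 mg/L; combined flow 9910 L/s.
Travel time t = 20.3·1000 / 1.2 = 16920 s = 4.699 h.
Applying C = C₀e^(−kt): 15.62 × 0.8062 = 12.59 mg/L.
Second outfall: C = (9910·12.59 + 1410·15.30)/11320 = 12.93 mg/L.

12.9 mg/L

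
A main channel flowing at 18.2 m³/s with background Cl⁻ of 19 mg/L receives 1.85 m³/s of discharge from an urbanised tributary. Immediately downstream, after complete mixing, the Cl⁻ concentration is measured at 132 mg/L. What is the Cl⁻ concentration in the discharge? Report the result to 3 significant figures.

1240 mg/L

Mass balance: 18.20·19.00 + 1.850·Cₑ = 20.05·132.0
→ Cₑ = (20.05·132.0 − 18.20·19.00) / 1.850 = 1244 mg/L.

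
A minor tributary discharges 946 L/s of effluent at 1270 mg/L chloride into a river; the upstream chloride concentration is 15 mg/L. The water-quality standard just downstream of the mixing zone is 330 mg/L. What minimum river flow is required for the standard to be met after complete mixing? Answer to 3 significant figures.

Set C_mix = 330: (Q·15.00 + 946.0·1270) / (Q + 946.0) = 330
→ Q = 946.0·(1270 − 330)/(330 − 15.00) = 2823 L/s.

2820 L/s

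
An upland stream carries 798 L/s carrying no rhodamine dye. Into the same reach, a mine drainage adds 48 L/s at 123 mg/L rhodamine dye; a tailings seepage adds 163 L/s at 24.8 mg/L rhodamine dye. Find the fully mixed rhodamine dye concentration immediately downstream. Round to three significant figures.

9.86 mg/L

Mass balance: C = (798.0·0 + 48.00·123.0 + 163.0·24.80) / 1009 = 9946/1009 = 9.858 mg/L.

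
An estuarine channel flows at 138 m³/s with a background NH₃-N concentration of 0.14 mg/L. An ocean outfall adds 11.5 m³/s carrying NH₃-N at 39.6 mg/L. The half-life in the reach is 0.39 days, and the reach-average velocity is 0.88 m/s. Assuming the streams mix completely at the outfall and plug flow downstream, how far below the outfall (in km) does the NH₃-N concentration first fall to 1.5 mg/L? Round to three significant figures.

32.1 km

Mixed concentration C = ΣQC/ΣQ = (138.0·0.1400 + 11.50·39.60) / 149.5 = 474.7/149.5 = 3.175 mg/L.
Half-life 0.39 d → k = ln 2 / 0.39 = 1.777 d⁻¹.
Set 3.175·exp(−k·t) = 1.5 → t = ln(3.175/1.5)/k = 36460 s = 10.13 h.
Distance = v·t = 0.88·36460 = 32080 m = 32.08 km.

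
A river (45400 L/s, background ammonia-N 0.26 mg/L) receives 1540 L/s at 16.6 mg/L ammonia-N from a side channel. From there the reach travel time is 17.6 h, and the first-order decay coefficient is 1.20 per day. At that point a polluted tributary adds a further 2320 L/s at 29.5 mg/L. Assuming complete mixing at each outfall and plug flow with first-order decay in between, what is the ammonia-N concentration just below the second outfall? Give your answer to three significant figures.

After mixing, C = (45400·0.2600 + 1540·16.60) / 46940 = 37370/46940 = 0.7961 mg/L; combined flow 46940 L/s.
First-order decay: C = 0.7961·exp(−k·t) = 0.7961·0.4148 = 0.3302 mg/L.
Second outfall: C = (46940·0.3302 + 2320·29.50)/49260 = 1.704 mg/L.

1.70 mg/L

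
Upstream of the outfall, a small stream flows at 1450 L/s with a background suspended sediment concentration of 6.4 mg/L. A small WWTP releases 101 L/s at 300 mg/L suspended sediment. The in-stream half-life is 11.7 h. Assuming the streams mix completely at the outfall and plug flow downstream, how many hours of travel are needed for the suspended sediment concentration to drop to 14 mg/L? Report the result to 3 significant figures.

Flow-weighted average: C = (1450·6.400 + 101.0·300.0) / 1551 = 39580/1551 = 25.52 mg/L.
Half-life 11.7 h → k = ln 2 / 11.7 = 0.05924 h⁻¹ = 1.422 d⁻¹.
25.52·exp(−k·t) = 14 → t = ln(25.52/14)/k = 36480 s = 10.13 h.

10.1 h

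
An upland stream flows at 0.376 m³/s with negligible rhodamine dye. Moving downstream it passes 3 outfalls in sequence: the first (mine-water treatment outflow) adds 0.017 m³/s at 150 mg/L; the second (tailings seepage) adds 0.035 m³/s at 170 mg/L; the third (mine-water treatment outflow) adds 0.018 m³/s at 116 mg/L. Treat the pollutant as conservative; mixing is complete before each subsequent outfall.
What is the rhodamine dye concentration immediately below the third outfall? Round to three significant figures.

23.7 mg/L

Outfall 1: combined Q = 0.3930 m³/s; C = (0.3760·0 + 0.01700·150.0)/0.3930 = 6.489 mg/L.
Outfall 2: combined Q = 0.4280 m³/s; C = (0.3930·6.489 + 0.03500·170.0)/0.4280 = 19.86 mg/L.
Outfall 3: combined Q = 0.4460 m³/s; C = (0.4280·19.86 + 0.01800·116.0)/0.4460 = 23.74 mg/L.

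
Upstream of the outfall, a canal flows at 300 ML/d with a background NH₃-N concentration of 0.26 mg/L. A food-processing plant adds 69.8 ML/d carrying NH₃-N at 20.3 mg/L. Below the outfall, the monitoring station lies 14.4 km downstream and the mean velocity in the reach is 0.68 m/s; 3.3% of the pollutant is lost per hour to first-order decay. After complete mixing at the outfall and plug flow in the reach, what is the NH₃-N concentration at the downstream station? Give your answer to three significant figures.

3.32 mg/L

Conservation of mass: C = (300.0·0.2600 + 69.80·20.30) / 369.8 = 1495/369.8 = 4.043 mg/L.
Travel time t = 14.4·1000 / 0.68 = 21180 s = 5.882 h.
3.3%/h lost → k = −ln(1 − 0.033) = 0.03356 h⁻¹.
After decay, C = 4.043 × e^(−kt) = 4.043 × 0.8209 = 3.318 mg/L.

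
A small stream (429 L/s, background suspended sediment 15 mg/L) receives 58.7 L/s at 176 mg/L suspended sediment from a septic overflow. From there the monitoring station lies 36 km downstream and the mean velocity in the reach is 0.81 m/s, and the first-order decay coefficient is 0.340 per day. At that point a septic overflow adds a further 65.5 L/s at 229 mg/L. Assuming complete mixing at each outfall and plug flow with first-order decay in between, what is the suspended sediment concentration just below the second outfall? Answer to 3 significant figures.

Conservation of mass: C = (429.0·15.00 + 58.70·176.0) / 487.7 = 16770/487.7 = 34.38 mg/L; combined flow 487.7 L/s.
Travel time t = 36·1000 / 0.81 = 44440 s = 12.35 h.
Applying C = C₀e^(−kt): 34.38 × 0.8395 = 28.86 mg/L.
At the second outfall, C = (487.7·28.86 + 65.50·229.0) / (487.7 + 65.50) = 52.56 mg/L.

52.6 mg/L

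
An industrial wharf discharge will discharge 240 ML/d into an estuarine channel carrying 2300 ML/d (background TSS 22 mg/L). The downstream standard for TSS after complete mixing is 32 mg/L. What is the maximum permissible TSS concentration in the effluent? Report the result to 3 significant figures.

At the limit, (Qr·Cr + Qe·Cₑ)/(Qr + Qe) = 32:
Cₑ = (2540·32 − 2300·22.00) / 240.0 = 127.8 mg/L.

128 mg/L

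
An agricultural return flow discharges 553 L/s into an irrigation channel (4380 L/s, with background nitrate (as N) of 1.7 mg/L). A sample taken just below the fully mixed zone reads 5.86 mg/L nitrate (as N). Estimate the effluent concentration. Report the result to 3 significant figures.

Mass balance: 4380·1.700 + 553.0·Cₑ = 4933·5.860
→ Cₑ = (4933·5.860 − 4380·1.700) / 553.0 = 38.81 mg/L.

38.8 mg/L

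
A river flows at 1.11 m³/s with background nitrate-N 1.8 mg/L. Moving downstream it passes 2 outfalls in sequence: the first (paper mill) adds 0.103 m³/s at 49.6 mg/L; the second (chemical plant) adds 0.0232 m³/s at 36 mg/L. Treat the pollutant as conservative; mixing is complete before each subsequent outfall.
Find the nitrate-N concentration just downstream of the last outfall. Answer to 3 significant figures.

6.42 mg/L

After outfall 1: Q = 1.110 + 0.1030 = 1.213 m³/s; C = (1.110·1.800 + 0.1030·49.60)/1.213 = 5.859 mg/L.
After outfall 2: Q = 1.213 + 0.02320 = 1.236 m³/s; C = (1.213·5.859 + 0.02320·36.00)/1.236 = 6.425 mg/L.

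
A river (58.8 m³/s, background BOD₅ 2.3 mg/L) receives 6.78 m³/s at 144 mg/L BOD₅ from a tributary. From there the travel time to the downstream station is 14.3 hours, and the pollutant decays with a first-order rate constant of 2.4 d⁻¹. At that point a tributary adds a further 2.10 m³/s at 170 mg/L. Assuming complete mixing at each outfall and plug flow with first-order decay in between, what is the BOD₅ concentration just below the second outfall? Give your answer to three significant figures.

9.21 mg/L

After mixing, C = (58.80·2.300 + 6.780·144.0) / 65.58 = 1112/65.58 = 16.95 mg/L; combined flow 65.58 m³/s.
Decay over the reach: 16.95·exp(−kt) = 16.95·0.2393 = 4.056 mg/L.
Second outfall: C = (65.58·4.056 + 2.100·170.0)/67.68 = 9.205 mg/L.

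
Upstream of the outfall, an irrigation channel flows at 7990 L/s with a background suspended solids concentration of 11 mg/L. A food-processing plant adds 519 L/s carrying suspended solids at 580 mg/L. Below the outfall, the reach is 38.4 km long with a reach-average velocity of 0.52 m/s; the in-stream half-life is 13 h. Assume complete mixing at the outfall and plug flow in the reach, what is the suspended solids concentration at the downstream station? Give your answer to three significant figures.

Mass balance: C = (7990·11.00 + 519.0·580.0) / 8509 = 388900/8509 = 45.71 mg/L.
Travel time t = 38.4·1000 / 0.52 = 73850 s = 20.51 h.
Half-life 13 h → k = ln 2 / 13 = 0.05332 h⁻¹ = 1.280 d⁻¹.
After decay, C = 45.71 × e^(−kt) = 45.71 × 0.3350 = 15.31 mg/L.

15.3 mg/L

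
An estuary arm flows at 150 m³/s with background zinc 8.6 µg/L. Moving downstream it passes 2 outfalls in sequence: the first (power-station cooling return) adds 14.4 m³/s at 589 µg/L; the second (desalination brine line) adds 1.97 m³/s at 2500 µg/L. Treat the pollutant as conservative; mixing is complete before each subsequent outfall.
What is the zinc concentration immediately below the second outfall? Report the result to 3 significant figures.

Outfall 1: combined Q = 164.4 m³/s; C = (150.0·8.600 + 14.40·589.0)/164.4 = 59.44 µg/L.
Outfall 2: combined Q = 166.4 m³/s; C = (164.4·59.44 + 1.970·2500)/166.4 = 88.34 µg/L.

88.3 µg/L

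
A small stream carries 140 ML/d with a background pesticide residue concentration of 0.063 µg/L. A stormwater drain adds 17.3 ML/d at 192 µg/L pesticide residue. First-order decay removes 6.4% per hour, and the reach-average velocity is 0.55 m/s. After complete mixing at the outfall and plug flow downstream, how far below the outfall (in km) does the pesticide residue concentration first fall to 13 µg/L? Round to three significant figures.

Mass balance: C = (140.0·0.06300 + 17.30·192.0) / 157.3 = 3330/157.3 = 21.17 µg/L.
6.4%/h lost → k = −ln(1 − 0.064) = 0.06614 h⁻¹.
Set 21.17·exp(−k·t) = 13 → t = ln(21.17/13)/k = 26550 s = 7.375 h.
Distance = v·t = 0.55·26550 = 14600 m = 14.60 km.

14.6 km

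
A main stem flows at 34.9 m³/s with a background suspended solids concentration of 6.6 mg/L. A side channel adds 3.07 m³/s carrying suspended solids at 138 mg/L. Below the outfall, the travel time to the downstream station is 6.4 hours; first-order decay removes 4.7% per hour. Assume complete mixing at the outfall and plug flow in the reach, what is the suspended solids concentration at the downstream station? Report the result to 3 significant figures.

12.7 mg/L

Mass balance: C = (34.90·6.600 + 3.070·138.0) / 37.97 = 654.0/37.97 = 17.22 mg/L.
4.7%/h lost → k = −ln(1 − 0.047) = 0.04814 h⁻¹.
First-order decay: C = 17.22·exp(−k·t) = 17.22·0.7348 = 12.66 mg/L.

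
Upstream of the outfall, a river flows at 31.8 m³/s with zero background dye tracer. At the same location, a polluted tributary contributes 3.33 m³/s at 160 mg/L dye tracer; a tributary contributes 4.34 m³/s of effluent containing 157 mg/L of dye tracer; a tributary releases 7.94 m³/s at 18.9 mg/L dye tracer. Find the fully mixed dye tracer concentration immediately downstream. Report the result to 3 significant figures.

Mixed concentration C = ΣQC/ΣQ = (31.80·0 + 3.330·160.0 + 4.340·157.0 + 7.940·18.90) / 47.41 = 1364/47.41 = 28.78 mg/L.

28.8 mg/L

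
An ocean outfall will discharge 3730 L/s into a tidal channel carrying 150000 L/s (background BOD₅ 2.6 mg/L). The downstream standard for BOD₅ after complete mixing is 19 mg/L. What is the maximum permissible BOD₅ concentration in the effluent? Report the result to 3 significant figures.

679 mg/L

At the limit, (Qr·Cr + Qe·Cₑ)/(Qr + Qe) = 19:
Cₑ = (153700·19 − 150000·2.600) / 3730 = 678.5 mg/L.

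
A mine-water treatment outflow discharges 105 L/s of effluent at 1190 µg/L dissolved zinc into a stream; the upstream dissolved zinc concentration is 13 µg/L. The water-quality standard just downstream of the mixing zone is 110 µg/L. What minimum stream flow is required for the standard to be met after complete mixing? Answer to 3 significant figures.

1170 L/s

Set C_mix = 110: (Q·13.00 + 105.0·1190) / (Q + 105.0) = 110
→ Q = 105.0·(1190 − 110)/(110 − 13.00) = 1169 L/s.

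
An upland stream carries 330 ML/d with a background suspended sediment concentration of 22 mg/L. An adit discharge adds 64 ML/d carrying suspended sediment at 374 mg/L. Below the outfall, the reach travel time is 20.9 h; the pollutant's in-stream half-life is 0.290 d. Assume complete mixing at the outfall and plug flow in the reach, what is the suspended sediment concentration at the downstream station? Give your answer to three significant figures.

After mixing, C = (330.0·22.00 + 64.00·374.0) / 394.0 = 31200/394.0 = 79.18 mg/L.
Half-life 0.290 d → k = ln 2 / 0.290 = 2.390 d⁻¹.
Decay over the reach: 79.18·exp(−kt) = 79.18·0.1248 = 9.878 mg/L.

9.88 mg/L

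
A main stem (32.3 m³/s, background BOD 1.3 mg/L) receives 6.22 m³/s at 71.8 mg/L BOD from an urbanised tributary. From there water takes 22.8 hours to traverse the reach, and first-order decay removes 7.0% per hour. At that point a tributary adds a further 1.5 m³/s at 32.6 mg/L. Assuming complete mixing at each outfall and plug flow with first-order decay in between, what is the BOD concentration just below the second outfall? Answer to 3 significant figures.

3.56 mg/L

Flow-weighted average: C = (32.30·1.300 + 6.220·71.80) / 38.52 = 488.6/38.52 = 12.68 mg/L; combined flow 38.52 m³/s.
7.0%/h lost → k = −ln(1 − 0.07) = 0.07257 h⁻¹.
First-order decay: C = 12.68·exp(−k·t) = 12.68·0.1912 = 2.425 mg/L.
At the second outfall, C = (38.52·2.425 + 1.500·32.60) / (38.52 + 1.500) = 3.556 mg/L.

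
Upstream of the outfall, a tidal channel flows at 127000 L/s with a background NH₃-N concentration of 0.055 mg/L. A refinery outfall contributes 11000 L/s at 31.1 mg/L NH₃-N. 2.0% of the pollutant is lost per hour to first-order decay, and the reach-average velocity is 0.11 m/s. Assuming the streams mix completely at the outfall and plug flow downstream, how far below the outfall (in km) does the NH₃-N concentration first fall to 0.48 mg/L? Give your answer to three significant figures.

Mixed concentration C = ΣQC/ΣQ = (127000·0.05500 + 11000·31.10) / 138000 = 349100/138000 = 2.530 mg/L.
2.0%/h lost → k = −ln(1 − 0.02) = 0.02020 h⁻¹.
Set 2.530·exp(−k·t) = 0.48 → t = ln(2.530/0.48)/k = 296200 s = 82.27 h.
Distance = v·t = 0.11·296200 = 32580 m = 32.58 km.

32.6 km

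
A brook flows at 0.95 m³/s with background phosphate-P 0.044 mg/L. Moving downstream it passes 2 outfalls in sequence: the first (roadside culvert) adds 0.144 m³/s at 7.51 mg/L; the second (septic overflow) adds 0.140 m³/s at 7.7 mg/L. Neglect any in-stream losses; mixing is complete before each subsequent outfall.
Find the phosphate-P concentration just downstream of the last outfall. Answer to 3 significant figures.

Below outfall 1: Q → 1.094 m³/s, C = (0.9500·0.04400 + 0.1440·7.510)/1.094 = 1.027 mg/L.
Below outfall 2: Q → 1.234 m³/s, C = (1.094·1.027 + 0.1400·7.700)/1.234 = 1.784 mg/L.

1.78 mg/L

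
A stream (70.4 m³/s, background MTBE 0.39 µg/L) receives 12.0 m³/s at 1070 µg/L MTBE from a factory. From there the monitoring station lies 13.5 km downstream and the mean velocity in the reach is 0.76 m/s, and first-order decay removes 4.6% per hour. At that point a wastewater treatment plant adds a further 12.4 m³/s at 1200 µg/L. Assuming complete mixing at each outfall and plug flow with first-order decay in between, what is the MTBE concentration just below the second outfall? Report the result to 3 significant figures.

Mass balance: C = (70.40·0.3900 + 12.00·1070) / 82.40 = 12870/82.40 = 156.2 µg/L; combined flow 82.40 m³/s.
Travel time t = 13.5·1000 / 0.76 = 17760 s = 4.934 h.
4.6%/h lost → k = −ln(1 − 0.046) = 0.04709 h⁻¹.
First-order decay: C = 156.2·exp(−k·t) = 156.2·0.7927 = 123.8 µg/L.
At the second outfall, C = (82.40·123.8 + 12.40·1200) / (82.40 + 12.40) = 264.6 µg/L.

265 µg/L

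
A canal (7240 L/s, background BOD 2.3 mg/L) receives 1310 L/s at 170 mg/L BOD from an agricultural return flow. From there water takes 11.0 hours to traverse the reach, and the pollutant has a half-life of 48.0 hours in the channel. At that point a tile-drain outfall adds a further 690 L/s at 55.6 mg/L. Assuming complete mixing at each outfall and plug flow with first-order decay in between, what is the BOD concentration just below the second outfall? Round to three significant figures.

26.3 mg/L

Mass balance: C = (7240·2.300 + 1310·170.0) / 8550 = 239400/8550 = 27.99 mg/L; combined flow 8550 L/s.
Half-life 48.0 h → k = ln 2 / 48.0 = 0.01444 h⁻¹ = 0.3466 d⁻¹.
After decay, C = 27.99 × e^(−kt) = 27.99 × 0.8531 = 23.88 mg/L.
Second outfall: C = (8550·23.88 + 690.0·55.60)/9240 = 26.25 mg/L.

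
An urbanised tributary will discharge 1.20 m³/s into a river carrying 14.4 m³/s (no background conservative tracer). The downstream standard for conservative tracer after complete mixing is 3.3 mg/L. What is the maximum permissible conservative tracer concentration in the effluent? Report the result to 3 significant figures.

42.9 mg/L

At the limit, (Qr·Cr + Qe·Cₑ)/(Qr + Qe) = 3.3:
Cₑ = (15.60·3.3 − 14.40·0) / 1.200 = 42.90 mg/L.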